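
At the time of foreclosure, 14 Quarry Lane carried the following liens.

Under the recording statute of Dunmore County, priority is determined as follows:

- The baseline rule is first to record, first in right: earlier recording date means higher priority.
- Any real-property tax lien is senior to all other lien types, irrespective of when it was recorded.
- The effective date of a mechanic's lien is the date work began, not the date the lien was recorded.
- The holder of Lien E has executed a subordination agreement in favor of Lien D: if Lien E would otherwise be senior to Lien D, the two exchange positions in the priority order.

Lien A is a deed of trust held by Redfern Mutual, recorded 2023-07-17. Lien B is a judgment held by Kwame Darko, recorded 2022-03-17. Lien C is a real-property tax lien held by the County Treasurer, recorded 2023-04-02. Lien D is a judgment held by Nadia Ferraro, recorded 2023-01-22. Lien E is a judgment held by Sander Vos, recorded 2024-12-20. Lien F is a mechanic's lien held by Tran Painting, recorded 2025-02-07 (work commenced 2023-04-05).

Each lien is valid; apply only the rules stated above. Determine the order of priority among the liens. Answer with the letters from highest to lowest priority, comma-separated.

First, effective dates: F is treated as recorded 2023-04-05, the work-commencement date.
C is a real-property tax lien, so it outranks all other liens regardless of date.
Ordering the rest by effective date: B (2022-03-17), D (2023-01-22), F (2023-04-05), A (2023-07-17), E (2024-12-20).
Since E is not senior to D, the subordination leaves the order unchanged.

C, B, D, F, A, E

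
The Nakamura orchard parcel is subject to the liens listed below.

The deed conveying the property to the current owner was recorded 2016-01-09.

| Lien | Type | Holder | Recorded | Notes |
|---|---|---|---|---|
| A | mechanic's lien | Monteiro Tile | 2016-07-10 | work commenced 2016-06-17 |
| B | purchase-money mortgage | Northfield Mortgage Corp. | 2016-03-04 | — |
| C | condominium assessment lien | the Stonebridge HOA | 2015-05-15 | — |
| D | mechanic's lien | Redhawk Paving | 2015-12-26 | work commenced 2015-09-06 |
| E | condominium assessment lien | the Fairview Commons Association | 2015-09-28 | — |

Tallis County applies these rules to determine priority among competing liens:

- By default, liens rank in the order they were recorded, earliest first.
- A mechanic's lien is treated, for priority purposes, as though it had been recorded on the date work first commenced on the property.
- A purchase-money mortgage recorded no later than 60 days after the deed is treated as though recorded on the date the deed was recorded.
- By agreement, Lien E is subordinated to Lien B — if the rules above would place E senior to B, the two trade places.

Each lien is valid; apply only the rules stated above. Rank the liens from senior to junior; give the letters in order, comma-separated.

C, D, B, E, A

First, effective dates: A's effective date is 2016-06-17, when work began; B relates back to the deed date 2016-01-09; D is treated as recorded 2015-09-06, the work-commencement date.
By effective date, earliest first: C (2015-05-15), D (2015-09-06), E (2015-09-28), B (2016-01-09), A (2016-06-17).
E would otherwise be senior to B, so under the subordination agreement E and B exchange positions.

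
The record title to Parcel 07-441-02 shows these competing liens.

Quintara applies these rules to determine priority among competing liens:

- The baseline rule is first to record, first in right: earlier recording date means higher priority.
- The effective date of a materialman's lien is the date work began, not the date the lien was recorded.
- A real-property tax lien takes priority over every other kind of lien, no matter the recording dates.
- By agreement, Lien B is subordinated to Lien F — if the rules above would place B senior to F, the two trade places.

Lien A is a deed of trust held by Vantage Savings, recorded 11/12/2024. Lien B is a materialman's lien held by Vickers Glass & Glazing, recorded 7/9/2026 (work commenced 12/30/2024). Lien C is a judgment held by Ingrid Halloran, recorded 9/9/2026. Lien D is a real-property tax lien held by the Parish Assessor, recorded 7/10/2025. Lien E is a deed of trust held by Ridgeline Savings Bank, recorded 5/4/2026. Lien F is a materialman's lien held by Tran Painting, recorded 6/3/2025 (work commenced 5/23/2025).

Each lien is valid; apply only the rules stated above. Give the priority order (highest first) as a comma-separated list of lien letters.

Adjusting effective dates: B relates back to 12/30/2024 (work commenced); F is treated as recorded 5/23/2025, the work-commencement date.
As a real-property tax lien, D is senior to every other lien.
The other liens, earliest effective date first: A (11/12/2024), B (12/30/2024), F (5/23/2025), E (5/4/2026), C (9/9/2026).
The subordination applies — B was senior to F — so B and F swap.

D, A, F, B, E, C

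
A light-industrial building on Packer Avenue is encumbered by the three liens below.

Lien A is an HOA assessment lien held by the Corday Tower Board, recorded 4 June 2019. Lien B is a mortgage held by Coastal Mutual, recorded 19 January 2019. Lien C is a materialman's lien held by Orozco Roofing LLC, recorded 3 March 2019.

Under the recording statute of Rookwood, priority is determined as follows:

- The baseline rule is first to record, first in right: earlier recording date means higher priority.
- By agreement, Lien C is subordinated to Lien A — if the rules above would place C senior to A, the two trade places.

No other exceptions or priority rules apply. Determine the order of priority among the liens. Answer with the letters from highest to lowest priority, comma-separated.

B, A, C

Sorted by effective date: B (19 January 2019), C (3 March 2019), A (4 June 2019).
C would otherwise be senior to A, so under the subordination agreement C and A exchange positions.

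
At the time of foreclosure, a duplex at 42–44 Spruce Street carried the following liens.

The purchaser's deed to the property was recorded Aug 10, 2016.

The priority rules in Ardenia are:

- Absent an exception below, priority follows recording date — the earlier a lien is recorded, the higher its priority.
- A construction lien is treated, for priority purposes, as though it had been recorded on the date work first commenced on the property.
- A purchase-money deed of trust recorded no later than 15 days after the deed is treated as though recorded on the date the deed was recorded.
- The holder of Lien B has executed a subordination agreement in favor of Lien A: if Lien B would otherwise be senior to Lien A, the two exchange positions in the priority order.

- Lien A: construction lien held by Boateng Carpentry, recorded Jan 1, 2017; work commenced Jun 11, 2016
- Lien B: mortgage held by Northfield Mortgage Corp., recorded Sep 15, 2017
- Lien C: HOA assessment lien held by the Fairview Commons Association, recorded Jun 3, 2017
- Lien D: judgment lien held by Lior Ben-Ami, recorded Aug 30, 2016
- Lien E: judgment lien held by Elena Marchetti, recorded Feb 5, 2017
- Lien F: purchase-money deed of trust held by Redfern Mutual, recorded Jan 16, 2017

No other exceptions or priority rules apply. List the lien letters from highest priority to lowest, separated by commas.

A, D, F, E, C, B

Effective dates: A's effective date is Jun 11, 2016, when work began; F missed the 15-day window (159 days after the deed), so its recording date stands.
By effective date: A (Jun 11, 2016), D (Aug 30, 2016), F (Jan 16, 2017), E (Feb 5, 2017), C (Jun 3, 2017), B (Sep 15, 2017).
B is already junior to A, so the subordination agreement changes nothing.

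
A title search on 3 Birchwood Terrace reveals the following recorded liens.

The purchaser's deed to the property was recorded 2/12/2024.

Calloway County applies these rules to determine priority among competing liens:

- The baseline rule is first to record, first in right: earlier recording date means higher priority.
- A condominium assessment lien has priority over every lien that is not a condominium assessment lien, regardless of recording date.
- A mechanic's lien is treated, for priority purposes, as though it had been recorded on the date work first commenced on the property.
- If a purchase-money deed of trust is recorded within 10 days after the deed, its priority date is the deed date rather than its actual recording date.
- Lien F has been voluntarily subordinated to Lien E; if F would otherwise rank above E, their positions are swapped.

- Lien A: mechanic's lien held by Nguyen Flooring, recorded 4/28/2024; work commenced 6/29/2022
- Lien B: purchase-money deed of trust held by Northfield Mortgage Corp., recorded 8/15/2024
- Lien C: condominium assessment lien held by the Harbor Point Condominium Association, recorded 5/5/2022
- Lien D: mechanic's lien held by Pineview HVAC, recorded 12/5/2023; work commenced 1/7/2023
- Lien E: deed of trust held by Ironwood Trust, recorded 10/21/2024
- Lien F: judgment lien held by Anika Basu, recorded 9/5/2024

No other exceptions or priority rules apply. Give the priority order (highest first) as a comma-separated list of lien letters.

C, A, D, B, E, F

Effective dates: A's effective date is 6/29/2022, when work began; B was recorded 185 days after the deed — beyond 10 days — so no relation-back applies; D's effective date is 1/7/2023, when work began.
C is a condominium assessment lien and takes priority over every other lien.
The other liens, earliest effective date first: A (6/29/2022), D (1/7/2023), B (8/15/2024), F (9/5/2024), E (10/21/2024).
Because F would otherwise rank above E, the subordination swaps them.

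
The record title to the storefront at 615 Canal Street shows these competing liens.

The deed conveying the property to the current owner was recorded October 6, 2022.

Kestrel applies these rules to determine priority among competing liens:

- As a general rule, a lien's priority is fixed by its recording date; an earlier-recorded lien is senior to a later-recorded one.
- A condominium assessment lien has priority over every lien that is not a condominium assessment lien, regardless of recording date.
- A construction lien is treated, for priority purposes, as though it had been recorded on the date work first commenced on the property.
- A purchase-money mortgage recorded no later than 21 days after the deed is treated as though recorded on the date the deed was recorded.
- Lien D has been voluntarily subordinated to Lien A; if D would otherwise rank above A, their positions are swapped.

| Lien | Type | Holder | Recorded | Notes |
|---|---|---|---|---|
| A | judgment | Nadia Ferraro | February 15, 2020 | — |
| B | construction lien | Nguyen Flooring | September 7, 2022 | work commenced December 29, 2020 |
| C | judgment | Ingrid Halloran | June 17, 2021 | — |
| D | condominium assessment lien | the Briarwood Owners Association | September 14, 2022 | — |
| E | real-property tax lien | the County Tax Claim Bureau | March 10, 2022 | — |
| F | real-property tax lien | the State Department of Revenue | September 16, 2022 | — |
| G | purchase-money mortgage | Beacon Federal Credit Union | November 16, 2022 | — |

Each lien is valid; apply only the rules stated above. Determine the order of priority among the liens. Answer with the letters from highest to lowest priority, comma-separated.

Effective dates after the stated exceptions: B is treated as recorded December 29, 2020, the work-commencement date; G missed the 21-day window (41 days after the deed), so its recording date stands.
D is a condominium assessment lien and takes priority over every other lien.
Ordering the rest by effective date: A (February 15, 2020), B (December 29, 2020), C (June 17, 2021), E (March 10, 2022), F (September 16, 2022), G (November 16, 2022).
Because D would otherwise rank above A, the subordination swaps them.

A, D, B, C, E, F, G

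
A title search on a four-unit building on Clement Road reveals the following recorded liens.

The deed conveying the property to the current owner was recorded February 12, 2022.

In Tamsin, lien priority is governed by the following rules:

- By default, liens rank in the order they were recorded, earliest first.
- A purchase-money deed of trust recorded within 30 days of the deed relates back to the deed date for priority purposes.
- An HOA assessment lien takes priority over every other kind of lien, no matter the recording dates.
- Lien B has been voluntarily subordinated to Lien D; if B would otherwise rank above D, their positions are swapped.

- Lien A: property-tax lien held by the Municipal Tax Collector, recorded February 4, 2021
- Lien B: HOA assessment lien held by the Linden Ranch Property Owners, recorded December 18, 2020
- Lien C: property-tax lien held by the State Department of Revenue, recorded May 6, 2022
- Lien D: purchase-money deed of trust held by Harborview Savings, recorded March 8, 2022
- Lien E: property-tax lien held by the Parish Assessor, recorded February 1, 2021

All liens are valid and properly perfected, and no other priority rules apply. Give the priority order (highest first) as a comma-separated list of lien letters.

Effective dates after the stated exceptions: D was recorded within the 30-day window, so its effective date is the deed date February 12, 2022.
B is an HOA assessment lien, so it outranks all other liens regardless of date.
Among the remaining liens, by effective date: E (February 1, 2021), A (February 4, 2021), D (February 12, 2022), C (May 6, 2022).
B is senior to D before the subordination, so the two trade places.

D, E, A, B, C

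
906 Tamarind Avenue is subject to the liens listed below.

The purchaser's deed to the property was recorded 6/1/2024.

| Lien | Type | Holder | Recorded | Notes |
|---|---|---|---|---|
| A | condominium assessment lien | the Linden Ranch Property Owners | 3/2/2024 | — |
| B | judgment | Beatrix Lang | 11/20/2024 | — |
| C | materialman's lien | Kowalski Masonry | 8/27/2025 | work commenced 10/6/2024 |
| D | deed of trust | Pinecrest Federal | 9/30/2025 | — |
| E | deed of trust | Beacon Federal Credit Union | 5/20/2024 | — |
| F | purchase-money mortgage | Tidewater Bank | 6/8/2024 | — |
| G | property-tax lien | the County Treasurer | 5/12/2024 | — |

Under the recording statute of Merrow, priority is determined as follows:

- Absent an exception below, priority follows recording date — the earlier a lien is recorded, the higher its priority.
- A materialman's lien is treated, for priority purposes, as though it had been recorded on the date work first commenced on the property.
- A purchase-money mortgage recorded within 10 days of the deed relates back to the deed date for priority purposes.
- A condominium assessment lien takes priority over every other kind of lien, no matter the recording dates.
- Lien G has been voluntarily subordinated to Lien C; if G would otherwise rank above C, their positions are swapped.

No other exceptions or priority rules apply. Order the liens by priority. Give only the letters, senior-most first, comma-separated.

A, C, E, F, G, B, D

Effective dates after the stated exceptions: C is treated as recorded 10/6/2024, the work-commencement date; F's effective date is the deed date, 6/1/2024.
A, as a condominium assessment lien, has superpriority and ranks first.
Among the remaining liens, by effective date: G (5/12/2024), E (5/20/2024), F (6/1/2024), C (10/6/2024), B (11/20/2024), D (9/30/2025).
G would otherwise be senior to C, so under the subordination agreement G and C exchange positions.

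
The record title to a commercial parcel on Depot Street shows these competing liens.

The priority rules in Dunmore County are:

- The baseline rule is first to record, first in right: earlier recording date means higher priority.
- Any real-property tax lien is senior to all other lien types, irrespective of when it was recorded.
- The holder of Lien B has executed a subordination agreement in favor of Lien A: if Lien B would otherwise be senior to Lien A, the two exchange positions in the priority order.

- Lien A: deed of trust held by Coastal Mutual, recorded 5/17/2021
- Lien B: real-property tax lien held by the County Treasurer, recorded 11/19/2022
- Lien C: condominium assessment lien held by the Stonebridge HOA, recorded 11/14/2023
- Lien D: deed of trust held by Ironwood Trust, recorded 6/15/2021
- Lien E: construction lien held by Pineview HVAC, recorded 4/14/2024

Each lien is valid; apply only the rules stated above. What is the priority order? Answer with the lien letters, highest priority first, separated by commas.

As a real-property tax lien, B is senior to every other lien.
Among the remaining liens, by effective date: A (5/17/2021), D (6/15/2021), C (11/14/2023), E (4/14/2024).
Because B would otherwise rank above A, the subordination swaps them.

A, B, D, C, E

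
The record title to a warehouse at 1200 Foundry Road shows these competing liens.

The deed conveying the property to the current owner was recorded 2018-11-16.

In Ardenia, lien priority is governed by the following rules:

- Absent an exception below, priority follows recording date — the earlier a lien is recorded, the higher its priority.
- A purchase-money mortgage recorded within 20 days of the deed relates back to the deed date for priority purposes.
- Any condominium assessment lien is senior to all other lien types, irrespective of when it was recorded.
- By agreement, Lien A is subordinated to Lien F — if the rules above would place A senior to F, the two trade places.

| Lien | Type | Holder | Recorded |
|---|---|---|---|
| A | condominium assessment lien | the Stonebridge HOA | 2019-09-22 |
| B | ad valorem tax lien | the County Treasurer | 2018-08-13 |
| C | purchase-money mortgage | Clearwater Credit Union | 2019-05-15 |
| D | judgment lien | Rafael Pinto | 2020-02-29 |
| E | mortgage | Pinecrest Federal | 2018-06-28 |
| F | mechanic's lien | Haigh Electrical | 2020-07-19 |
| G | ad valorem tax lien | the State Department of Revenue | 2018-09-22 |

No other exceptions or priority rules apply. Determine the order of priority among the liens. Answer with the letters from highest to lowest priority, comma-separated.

F, E, B, G, C, D, A

First, effective dates: C was recorded 180 days after the deed, outside the 20-day window, so it keeps its recording date.
A is a condominium assessment lien, so it outranks all other liens regardless of date.
Remaining liens by effective date: E (2018-06-28), B (2018-08-13), G (2018-09-22), C (2019-05-15), D (2020-02-29), F (2020-07-19).
Because A would otherwise rank above F, the subordination swaps them.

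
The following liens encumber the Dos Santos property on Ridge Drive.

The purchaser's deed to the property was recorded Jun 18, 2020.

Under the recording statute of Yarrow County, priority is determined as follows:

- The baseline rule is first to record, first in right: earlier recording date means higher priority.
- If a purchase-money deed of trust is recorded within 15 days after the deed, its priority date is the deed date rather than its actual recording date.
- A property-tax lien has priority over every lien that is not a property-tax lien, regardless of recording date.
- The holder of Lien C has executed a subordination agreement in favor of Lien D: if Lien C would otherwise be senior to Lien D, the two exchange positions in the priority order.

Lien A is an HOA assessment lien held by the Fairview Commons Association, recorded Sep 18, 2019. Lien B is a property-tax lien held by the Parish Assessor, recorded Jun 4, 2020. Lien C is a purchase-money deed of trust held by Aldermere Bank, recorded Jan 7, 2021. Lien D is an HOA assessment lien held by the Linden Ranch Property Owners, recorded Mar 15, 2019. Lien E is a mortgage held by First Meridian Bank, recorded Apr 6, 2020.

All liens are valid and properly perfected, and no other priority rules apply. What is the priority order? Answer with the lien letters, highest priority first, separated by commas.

B, D, A, E, C

First, effective dates: C missed the 15-day window (203 days after the deed), so its recording date stands.
B is a property-tax lien, so it outranks all other liens regardless of date.
Remaining liens by effective date: D (Mar 15, 2019), A (Sep 18, 2019), E (Apr 6, 2020), C (Jan 7, 2021).
Since C is not senior to D, the subordination leaves the order unchanged.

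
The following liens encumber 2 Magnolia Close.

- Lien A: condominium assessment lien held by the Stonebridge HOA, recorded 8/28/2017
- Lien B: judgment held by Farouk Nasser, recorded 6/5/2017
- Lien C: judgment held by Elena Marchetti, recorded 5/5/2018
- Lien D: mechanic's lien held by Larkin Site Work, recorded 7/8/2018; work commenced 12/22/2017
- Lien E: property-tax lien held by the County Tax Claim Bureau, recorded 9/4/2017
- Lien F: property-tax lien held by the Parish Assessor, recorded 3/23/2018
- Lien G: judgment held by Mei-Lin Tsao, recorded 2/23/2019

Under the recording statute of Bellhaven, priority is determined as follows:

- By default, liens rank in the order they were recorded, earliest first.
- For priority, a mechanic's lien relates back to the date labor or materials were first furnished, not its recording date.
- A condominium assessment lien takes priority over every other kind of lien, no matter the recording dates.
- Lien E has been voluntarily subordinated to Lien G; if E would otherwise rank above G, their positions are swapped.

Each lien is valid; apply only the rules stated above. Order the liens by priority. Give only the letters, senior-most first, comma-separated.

Adjusting effective dates: D's effective date is 12/22/2017, when work began.
A is a condominium assessment lien and takes priority over every other lien.
The other liens, earliest effective date first: B (6/5/2017), E (9/4/2017), D (12/22/2017), F (3/23/2018), C (5/5/2018), G (2/23/2019).
The subordination applies — E was senior to G — so E and G swap.

A, B, G, D, F, C, E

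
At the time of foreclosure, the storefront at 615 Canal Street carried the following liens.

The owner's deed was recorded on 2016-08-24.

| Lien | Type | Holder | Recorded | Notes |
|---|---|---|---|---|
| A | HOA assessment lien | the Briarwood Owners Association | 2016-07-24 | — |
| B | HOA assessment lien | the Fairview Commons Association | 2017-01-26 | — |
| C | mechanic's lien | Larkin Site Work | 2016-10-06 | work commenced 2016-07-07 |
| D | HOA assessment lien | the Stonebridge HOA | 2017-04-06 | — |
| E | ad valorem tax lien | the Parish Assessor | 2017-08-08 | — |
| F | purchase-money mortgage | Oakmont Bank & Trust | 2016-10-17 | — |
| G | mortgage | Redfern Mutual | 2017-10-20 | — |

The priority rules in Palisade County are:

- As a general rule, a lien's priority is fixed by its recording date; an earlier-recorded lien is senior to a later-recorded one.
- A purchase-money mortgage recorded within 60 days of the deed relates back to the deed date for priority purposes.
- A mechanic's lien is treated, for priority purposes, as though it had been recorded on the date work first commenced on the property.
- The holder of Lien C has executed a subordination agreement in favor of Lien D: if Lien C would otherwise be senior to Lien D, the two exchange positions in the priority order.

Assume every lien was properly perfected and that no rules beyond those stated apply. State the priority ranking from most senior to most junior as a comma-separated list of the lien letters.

Effective dates after the stated exceptions: C's effective date is 2016-07-07, when work began; F relates back to the deed date 2016-08-24.
Sorted by effective date: C (2016-07-07), A (2016-07-24), F (2016-08-24), B (2017-01-26), D (2017-04-06), E (2017-08-08), G (2017-10-20).
The subordination applies — C was senior to D — so C and D swap.

D, A, F, B, C, E, G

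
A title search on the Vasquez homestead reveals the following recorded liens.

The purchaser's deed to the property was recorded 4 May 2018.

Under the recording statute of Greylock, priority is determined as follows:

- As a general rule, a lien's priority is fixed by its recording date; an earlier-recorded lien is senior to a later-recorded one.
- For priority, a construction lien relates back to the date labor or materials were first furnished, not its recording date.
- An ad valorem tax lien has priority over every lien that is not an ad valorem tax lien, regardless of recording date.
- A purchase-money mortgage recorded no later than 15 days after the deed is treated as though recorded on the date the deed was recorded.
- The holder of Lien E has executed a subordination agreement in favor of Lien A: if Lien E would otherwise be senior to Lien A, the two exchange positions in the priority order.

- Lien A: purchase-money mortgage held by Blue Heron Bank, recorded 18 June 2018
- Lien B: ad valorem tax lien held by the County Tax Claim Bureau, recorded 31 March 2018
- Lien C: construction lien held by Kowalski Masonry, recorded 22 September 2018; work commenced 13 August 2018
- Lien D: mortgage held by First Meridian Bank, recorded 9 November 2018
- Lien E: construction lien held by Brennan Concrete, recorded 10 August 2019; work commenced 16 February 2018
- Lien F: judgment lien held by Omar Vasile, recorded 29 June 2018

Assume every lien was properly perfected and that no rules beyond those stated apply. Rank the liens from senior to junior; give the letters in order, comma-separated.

B, A, E, F, C, D

Adjusting effective dates: A was recorded 45 days after the deed, outside the 15-day window, so it keeps its recording date; C's effective date is 13 August 2018, when work began; E's effective date is 16 February 2018, when work began.
B, as an ad valorem tax lien, has superpriority and ranks first.
Among the remaining liens, by effective date: E (16 February 2018), A (18 June 2018), F (29 June 2018), C (13 August 2018), D (9 November 2018).
E is senior to A before the subordination, so the two trade places.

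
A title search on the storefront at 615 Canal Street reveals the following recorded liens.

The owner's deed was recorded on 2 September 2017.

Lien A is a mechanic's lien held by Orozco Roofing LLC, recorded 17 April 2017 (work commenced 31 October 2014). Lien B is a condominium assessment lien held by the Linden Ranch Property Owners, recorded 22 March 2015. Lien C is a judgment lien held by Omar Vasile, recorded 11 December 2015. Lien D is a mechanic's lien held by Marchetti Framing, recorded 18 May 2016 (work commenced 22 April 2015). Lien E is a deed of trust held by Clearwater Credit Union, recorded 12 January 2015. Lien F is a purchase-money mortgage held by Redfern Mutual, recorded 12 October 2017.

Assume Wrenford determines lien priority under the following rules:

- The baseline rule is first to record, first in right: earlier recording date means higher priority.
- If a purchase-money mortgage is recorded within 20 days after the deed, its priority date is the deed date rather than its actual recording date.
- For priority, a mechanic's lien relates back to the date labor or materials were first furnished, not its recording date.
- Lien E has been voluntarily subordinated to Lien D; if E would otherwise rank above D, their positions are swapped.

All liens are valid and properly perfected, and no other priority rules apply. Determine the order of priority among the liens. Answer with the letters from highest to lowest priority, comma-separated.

A, D, B, E, C, F

First, effective dates: A is treated as recorded 31 October 2014, the work-commencement date; D relates back to 22 April 2015 (work commenced); F was recorded 40 days after the deed, outside the 20-day window, so it keeps its recording date.
By effective date, earliest first: A (31 October 2014), E (12 January 2015), B (22 March 2015), D (22 April 2015), C (11 December 2015), F (12 October 2017).
E would otherwise be senior to D, so under the subordination agreement E and D exchange positions.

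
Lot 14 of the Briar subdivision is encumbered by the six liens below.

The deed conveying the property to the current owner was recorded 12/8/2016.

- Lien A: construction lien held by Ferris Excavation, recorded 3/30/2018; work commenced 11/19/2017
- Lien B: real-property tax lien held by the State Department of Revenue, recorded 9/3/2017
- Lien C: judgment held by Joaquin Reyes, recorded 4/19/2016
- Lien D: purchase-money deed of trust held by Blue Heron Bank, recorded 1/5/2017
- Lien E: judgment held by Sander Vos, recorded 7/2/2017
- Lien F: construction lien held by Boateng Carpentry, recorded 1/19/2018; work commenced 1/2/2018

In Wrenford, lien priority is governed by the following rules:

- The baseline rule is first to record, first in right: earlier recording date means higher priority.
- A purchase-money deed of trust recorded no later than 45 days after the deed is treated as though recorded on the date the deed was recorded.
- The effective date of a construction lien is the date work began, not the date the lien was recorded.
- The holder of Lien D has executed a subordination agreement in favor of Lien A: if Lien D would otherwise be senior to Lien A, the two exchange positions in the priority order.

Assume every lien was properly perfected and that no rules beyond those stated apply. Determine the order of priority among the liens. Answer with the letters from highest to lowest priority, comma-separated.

C, A, E, B, D, F

First, effective dates: A is treated as recorded 11/19/2017, the work-commencement date; D relates back to the deed date 12/8/2016; F is treated as recorded 1/2/2018, the work-commencement date.
Ordering by effective date: C (4/19/2016), D (12/8/2016), E (7/2/2017), B (9/3/2017), A (11/19/2017), F (1/2/2018).
The subordination applies — D was senior to A — so D and A swap.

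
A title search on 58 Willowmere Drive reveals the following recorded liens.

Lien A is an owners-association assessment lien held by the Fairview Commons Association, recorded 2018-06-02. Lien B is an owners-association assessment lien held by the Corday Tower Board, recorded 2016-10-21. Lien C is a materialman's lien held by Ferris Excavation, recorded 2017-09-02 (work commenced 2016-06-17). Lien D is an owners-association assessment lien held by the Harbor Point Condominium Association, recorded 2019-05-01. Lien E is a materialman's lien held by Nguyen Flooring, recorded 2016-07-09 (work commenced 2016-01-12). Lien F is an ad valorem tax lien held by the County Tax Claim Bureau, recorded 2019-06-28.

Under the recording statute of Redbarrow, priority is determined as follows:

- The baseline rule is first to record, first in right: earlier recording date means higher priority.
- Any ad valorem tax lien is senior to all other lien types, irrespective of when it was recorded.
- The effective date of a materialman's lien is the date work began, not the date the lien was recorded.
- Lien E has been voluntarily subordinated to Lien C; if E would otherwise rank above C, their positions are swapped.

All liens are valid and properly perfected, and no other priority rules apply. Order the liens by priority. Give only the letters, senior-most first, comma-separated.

First, effective dates: C's effective date is 2016-06-17, when work began; E is treated as recorded 2016-01-12, the work-commencement date.
As an ad valorem tax lien, F is senior to every other lien.
Remaining liens by effective date: E (2016-01-12), C (2016-06-17), B (2016-10-21), A (2018-06-02), D (2019-05-01).
E is senior to C before the subordination, so the two trade places.

F, C, E, B, A, D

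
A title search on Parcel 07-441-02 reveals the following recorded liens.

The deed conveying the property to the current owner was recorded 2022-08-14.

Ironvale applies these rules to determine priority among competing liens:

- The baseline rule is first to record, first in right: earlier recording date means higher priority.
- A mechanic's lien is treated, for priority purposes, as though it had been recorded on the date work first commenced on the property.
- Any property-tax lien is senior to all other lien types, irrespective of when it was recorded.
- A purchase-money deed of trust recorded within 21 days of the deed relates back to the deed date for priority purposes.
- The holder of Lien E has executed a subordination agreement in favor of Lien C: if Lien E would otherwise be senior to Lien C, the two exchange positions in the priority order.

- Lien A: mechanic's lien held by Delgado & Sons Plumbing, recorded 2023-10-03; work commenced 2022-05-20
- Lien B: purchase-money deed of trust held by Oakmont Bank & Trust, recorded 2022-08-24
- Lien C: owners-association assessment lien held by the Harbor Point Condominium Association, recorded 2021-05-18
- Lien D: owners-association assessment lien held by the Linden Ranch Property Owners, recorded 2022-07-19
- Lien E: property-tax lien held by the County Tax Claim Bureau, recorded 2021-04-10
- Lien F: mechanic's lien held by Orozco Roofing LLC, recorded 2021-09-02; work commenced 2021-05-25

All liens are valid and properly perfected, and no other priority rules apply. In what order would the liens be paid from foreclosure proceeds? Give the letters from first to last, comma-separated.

Effective dates: A relates back to 2022-05-20 (work commenced); B was recorded within the 21-day window, so its effective date is the deed date 2022-08-14; F relates back to 2021-05-25 (work commenced).
E, as a property-tax lien, has superpriority and ranks first.
Among the remaining liens, by effective date: C (2021-05-18), F (2021-05-25), A (2022-05-20), D (2022-07-19), B (2022-08-14).
Because E would otherwise rank above C, the subordination swaps them.

C, E, F, A, D, B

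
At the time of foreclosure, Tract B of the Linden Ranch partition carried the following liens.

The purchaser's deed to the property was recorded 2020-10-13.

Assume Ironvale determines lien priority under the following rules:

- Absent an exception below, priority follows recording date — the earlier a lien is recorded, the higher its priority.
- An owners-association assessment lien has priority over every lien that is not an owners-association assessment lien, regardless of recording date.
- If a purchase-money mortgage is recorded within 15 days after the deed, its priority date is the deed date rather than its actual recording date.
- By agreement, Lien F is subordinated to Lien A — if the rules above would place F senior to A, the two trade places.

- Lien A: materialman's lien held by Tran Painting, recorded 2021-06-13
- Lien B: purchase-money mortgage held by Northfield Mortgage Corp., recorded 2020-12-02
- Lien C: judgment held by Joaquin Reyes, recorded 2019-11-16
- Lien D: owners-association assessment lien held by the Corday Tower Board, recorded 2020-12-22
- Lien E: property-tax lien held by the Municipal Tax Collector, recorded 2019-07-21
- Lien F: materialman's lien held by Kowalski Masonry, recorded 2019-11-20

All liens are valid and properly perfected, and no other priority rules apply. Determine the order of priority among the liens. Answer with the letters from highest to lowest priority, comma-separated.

D, E, C, A, B, F

First, effective dates: B missed the 15-day window (50 days after the deed), so its recording date stands.
D, as an owners-association assessment lien, has superpriority and ranks first.
Among the remaining liens, by effective date: E (2019-07-21), C (2019-11-16), F (2019-11-20), B (2020-12-02), A (2021-06-13).
F would otherwise be senior to A, so under the subordination agreement F and A exchange positions.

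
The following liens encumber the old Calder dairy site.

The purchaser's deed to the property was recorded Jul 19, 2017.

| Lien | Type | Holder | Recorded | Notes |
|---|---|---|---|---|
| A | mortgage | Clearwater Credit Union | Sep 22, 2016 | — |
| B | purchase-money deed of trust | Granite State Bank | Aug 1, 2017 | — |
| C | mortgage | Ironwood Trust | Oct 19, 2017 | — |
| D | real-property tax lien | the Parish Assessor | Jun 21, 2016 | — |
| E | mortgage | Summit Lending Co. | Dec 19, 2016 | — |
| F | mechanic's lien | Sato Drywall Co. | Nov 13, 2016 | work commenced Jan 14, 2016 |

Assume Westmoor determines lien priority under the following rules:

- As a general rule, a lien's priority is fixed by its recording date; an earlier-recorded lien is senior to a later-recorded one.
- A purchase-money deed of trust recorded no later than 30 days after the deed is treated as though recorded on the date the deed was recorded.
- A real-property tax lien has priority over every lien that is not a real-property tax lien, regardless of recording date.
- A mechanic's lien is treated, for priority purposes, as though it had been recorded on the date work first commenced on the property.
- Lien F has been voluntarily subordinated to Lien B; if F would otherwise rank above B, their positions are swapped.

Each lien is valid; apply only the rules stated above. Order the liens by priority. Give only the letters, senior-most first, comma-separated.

Effective dates after the stated exceptions: B relates back to the deed date Jul 19, 2017; F's effective date is Jan 14, 2016, when work began.
D is a real-property tax lien and takes priority over every other lien.
Remaining liens by effective date: F (Jan 14, 2016), A (Sep 22, 2016), E (Dec 19, 2016), B (Jul 19, 2017), C (Oct 19, 2017).
Because F would otherwise rank above B, the subordination swaps them.

D, B, A, E, F, C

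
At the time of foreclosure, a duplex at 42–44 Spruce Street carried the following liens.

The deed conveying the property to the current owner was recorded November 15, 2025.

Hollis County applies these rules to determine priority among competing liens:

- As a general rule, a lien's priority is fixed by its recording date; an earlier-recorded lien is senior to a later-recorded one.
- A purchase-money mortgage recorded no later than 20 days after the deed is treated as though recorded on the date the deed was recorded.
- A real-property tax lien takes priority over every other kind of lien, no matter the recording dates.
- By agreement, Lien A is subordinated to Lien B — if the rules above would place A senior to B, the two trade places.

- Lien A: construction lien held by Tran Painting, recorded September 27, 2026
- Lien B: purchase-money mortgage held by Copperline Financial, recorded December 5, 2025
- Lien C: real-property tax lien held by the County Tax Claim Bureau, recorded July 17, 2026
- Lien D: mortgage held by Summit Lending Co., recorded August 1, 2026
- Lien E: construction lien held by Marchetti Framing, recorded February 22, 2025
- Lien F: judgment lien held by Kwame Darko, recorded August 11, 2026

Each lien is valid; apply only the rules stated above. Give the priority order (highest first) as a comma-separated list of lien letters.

First, effective dates: B's effective date is the deed date, November 15, 2025.
As a real-property tax lien, C is senior to every other lien.
Remaining liens by effective date: E (February 22, 2025), B (November 15, 2025), D (August 1, 2026), F (August 11, 2026), A (September 27, 2026).
Since A is not senior to B, the subordination leaves the order unchanged.

C, E, B, D, F, A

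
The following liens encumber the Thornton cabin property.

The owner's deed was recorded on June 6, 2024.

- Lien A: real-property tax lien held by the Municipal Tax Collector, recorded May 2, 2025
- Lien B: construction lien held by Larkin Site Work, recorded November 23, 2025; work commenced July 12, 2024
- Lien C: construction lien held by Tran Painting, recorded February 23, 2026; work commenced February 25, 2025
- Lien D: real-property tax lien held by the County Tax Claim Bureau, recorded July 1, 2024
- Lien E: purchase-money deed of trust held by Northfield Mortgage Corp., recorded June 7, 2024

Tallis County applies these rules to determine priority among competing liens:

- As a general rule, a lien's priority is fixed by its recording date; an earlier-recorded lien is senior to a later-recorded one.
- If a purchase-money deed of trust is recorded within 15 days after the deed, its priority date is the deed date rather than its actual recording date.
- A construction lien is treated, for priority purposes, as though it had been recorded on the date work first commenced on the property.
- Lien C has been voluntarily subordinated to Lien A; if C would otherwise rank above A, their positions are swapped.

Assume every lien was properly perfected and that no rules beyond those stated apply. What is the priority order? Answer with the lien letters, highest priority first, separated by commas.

First, effective dates: B's effective date is July 12, 2024, when work began; C's effective date is February 25, 2025, when work began; E relates back to the deed date June 6, 2024.
By effective date, earliest first: E (June 6, 2024), D (July 1, 2024), B (July 12, 2024), C (February 25, 2025), A (May 2, 2025).
The subordination applies — C was senior to A — so C and A swap.

E, D, B, A, C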